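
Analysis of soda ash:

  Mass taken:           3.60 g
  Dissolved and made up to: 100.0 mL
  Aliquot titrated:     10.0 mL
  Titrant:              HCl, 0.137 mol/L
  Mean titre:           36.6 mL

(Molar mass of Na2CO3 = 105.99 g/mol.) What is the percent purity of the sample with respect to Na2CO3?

Na2CO3 + 2 HCl → 2 NaCl + H2O + CO2
n(HCl) per titration = 0.0366 × 0.137 = 5.01 × 10^-3 mol
From the 1:2 ratio, n(Na2CO3) in each aliquot = 1/2 × 5.01 × 10^-3 = 2.51 × 10^-3 mol
n(Na2CO3) in the whole flask = 2.51 × 10^-3 × 100.0/10.0 = 0.0251 mol
mass of Na2CO3 = 0.0251 × 105.99 = 2.66 g
% Na2CO3 = 2.66 / 3.60 × 100 = 73.8 %

73.8 %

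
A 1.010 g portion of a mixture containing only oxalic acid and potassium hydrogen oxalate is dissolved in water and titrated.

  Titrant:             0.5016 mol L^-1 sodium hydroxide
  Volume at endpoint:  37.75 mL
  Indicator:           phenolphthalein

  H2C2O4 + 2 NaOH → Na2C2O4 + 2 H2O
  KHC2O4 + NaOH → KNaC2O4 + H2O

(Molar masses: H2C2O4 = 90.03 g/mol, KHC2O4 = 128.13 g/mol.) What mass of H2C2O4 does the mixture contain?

0.7670 g

n(NaOH) = 0.03775 × 0.5016 = 0.01894 mol
Let x = n(H2C2O4), y = n(KHC2O4).
Titrant: 2x + 1y = 0.01894;  mass: 90.03x + 128.13y = 1.010
Solving, x = 8.519 × 10^-3 mol, y = 1.896 × 10^-3 mol
mass of H2C2O4 = 8.519 × 10^-3 × 90.03 = 0.7670 g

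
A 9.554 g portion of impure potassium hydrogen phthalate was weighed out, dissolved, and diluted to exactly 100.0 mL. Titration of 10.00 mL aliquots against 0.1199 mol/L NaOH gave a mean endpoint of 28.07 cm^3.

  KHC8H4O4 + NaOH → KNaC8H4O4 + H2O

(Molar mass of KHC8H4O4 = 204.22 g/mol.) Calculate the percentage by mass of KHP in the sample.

n(NaOH) per titration = 0.02807 × 0.1199 = 3.366 × 10^-3 mol
n(KHC8H4O4) in each aliquot = 3.366 × 10^-3 mol (1:1 ratio)
n(KHC8H4O4) in the whole flask = 3.366 × 10^-3 × 100.0/10.00 = 0.03366 mol
mass of KHC8H4O4 = 0.03366 × 204.22 = 6.873 g
% KHC8H4O4 = 6.873 / 9.554 × 100 = 71.94 %

71.94 %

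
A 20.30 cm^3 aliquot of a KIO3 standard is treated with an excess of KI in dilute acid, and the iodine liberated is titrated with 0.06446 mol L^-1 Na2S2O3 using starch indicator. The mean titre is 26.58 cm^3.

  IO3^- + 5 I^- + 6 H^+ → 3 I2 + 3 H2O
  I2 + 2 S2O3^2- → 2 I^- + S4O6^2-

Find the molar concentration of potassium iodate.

n(S2O3^2-) = 0.02658 × 0.06446 = 1.713 × 10^-3 mol
n(I2) = n(S2O3^2-)/2 = 8.567 × 10^-4 mol
From the 1:3 ratio, n(IO3^-) in the aliquot = 1/3 × 8.567 × 10^-4 = 2.856 × 10^-4 mol
[IO3^-] = 2.856 × 10^-4 / 0.02030 = 0.01407 mol/L

0.01407 mol/L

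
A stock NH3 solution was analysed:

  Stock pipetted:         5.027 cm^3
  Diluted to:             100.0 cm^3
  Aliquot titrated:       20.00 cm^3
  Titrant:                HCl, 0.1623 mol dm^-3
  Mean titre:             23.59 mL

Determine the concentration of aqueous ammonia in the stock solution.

NH3 + HCl → NH4Cl
n(HCl) = 0.02359 × 0.1623 = 3.829 × 10^-3 mol
n(NH3) in the aliquot = 3.829 × 10^-3 mol (1:1 ratio)
[NH3]_dilute = 3.829 × 10^-3 / 0.02000 = 0.1914 mol/L
Dilution factor = 100.0 / 5.027 = 19.89
[NH3]_stock = 0.1914 × 19.89 = 3.808 mol/L

3.808 mol/L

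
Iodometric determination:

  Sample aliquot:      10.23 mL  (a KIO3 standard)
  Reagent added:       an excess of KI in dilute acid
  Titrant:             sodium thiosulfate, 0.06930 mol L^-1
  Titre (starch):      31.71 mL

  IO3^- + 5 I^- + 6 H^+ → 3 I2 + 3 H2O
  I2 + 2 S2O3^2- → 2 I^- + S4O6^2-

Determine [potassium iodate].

n(S2O3^2-) = 0.03171 × 0.06930 = 2.198 × 10^-3 mol
n(I2) = n(S2O3^2-)/2 = 1.099 × 10^-3 mol
From the 1:3 ratio, n(IO3^-) in the aliquot = 1/3 × 1.099 × 10^-3 = 3.663 × 10^-4 mol
[IO3^-] = 3.663 × 10^-4 / 0.01023 = 0.03580 mol/L

0.03580 mol/L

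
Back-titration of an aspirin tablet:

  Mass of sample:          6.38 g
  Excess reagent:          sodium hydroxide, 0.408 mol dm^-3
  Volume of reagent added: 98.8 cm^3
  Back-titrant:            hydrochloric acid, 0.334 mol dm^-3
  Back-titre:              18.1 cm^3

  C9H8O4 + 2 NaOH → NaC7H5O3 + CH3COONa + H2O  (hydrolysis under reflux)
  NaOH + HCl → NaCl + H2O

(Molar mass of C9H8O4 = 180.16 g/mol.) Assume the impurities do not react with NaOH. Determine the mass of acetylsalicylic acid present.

3.09 g

n(NaOH) added = 0.0988 × 0.408 = 0.0403 mol
n(HCl) used in back-titration = 0.0181 × 0.334 = 6.05 × 10^-3 mol
n(NaOH) left over = 6.05 × 10^-3 mol (1:1 ratio)
n(NaOH) consumed by analyte = 0.0403 − 6.05 × 10^-3 = 0.0343 mol
From the 1:2 ratio, n(C9H8O4) = 1/2 × 0.0343 = 0.0171 mol
mass of C9H8O4 = 0.0171 × 180.16 = 3.09 g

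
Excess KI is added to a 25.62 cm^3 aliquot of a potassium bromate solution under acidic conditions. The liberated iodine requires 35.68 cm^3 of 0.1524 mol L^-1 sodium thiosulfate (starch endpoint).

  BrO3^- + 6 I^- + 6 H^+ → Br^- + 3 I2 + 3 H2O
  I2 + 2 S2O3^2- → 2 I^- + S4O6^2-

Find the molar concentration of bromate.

0.03537 mol/L

n(S2O3^2-) = 0.03568 × 0.1524 = 5.438 × 10^-3 mol
n(I2) = n(S2O3^2-)/2 = 2.719 × 10^-3 mol
From the 1:3 ratio, n(BrO3^-) in the aliquot = 1/3 × 2.719 × 10^-3 = 9.063 × 10^-4 mol
[BrO3^-] = 9.063 × 10^-4 / 0.02562 = 0.03537 mol/L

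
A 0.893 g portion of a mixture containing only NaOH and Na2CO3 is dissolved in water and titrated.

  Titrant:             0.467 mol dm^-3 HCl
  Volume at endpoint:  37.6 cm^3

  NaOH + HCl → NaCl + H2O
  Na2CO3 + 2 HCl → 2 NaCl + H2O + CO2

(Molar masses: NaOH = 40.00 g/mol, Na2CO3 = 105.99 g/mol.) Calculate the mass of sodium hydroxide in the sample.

n(HCl) = 0.0376 × 0.467 = 0.0176 mol
Let x = n(NaOH), y = n(Na2CO3).
Titrant: 1x + 2y = 0.0176;  mass: 40.00x + 105.99y = 0.893
Solving, x = 2.89 × 10^-3 mol, y = 7.33 × 10^-3 mol
mass of NaOH = 2.89 × 10^-3 × 40.00 = 0.116 g

0.116 g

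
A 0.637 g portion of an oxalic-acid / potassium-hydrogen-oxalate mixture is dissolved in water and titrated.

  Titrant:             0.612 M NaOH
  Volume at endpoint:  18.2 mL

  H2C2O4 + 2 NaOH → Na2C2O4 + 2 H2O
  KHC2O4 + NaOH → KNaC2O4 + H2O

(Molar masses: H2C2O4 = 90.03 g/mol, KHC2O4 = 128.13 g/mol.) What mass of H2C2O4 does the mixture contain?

0.428 g

n(NaOH) = 0.0182 × 0.612 = 0.0111 mol
Let x = n(H2C2O4), y = n(KHC2O4).
Titrant: 2x + 1y = 0.0111;  mass: 90.03x + 128.13y = 0.637
Solving, x = 4.75 × 10^-3 mol, y = 1.63 × 10^-3 mol
mass of H2C2O4 = 4.75 × 10^-3 × 90.03 = 0.428 g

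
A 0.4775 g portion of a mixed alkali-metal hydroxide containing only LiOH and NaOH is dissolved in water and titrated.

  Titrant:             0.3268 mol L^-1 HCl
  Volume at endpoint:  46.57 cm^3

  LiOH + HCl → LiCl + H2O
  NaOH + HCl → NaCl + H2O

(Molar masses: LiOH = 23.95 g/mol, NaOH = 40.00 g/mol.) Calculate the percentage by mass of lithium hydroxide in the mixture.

41.02 %

n(HCl) = 0.04657 × 0.3268 = 0.01522 mol
Let x = n(LiOH), y = n(NaOH).
Titrant: 1x + 1y = 0.01522;  mass: 23.95x + 40.00y = 0.4775
Solving, x = 8.178 × 10^-3 mol, y = 7.041 × 10^-3 mol
mass of LiOH = 8.178 × 10^-3 × 23.95 = 0.1959 g
% LiOH = 0.1959 / 0.4775 × 100 = 41.02 %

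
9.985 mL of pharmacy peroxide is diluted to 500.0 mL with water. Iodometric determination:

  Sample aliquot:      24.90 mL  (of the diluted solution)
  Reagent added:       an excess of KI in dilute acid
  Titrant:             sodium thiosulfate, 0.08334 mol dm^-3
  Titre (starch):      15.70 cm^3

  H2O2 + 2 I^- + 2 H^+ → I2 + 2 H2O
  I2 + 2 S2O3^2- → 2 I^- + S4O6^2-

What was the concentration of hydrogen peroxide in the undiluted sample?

n(S2O3^2-) = 0.01570 × 0.08334 = 1.308 × 10^-3 mol
n(I2) = n(S2O3^2-)/2 = 6.542 × 10^-4 mol
n(H2O2) in the aliquot = 6.542 × 10^-4 mol (1:1 ratio)
[H2O2]_dilute = 6.542 × 10^-4 / 0.02490 = 0.02627 mol/L
[H2O2]_original = 0.02627 × 500.0/9.985 = 1.316 mol/L

1.316 mol/L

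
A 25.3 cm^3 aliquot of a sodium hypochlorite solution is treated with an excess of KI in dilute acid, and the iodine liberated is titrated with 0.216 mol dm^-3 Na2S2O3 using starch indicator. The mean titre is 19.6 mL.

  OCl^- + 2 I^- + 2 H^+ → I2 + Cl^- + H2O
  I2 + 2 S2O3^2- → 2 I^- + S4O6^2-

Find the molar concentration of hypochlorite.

0.0837 mol/L

n(S2O3^2-) = 0.0196 × 0.216 = 4.23 × 10^-3 mol
n(I2) = n(S2O3^2-)/2 = 2.12 × 10^-3 mol
n(OCl^-) in the aliquot = 2.12 × 10^-3 mol (1:1 ratio)
[OCl^-] = 2.12 × 10^-3 / 0.0253 = 0.0837 mol/L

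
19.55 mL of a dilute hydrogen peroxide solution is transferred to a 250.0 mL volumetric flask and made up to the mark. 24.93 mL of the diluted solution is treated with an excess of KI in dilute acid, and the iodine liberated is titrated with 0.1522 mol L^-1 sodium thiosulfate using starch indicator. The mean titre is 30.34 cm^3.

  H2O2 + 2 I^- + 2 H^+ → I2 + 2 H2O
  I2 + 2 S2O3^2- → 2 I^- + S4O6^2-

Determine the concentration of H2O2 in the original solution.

1.184 mol/L

n(S2O3^2-) = 0.03034 × 0.1522 = 4.618 × 10^-3 mol
n(I2) = n(S2O3^2-)/2 = 2.309 × 10^-3 mol
n(H2O2) in the aliquot = 2.309 × 10^-3 mol (1:1 ratio)
[H2O2]_dilute = 2.309 × 10^-3 / 0.02493 = 0.09261 mol/L
[H2O2]_original = 0.09261 × 250.0/19.55 = 1.184 mol/L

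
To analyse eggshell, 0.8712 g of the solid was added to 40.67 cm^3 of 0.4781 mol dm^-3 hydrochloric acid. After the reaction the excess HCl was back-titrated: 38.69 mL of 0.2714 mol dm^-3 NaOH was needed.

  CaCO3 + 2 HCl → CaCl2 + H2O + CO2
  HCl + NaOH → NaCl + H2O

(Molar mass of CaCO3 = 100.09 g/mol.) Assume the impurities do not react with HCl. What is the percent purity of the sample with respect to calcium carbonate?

n(HCl) added = 0.04067 × 0.4781 = 0.01944 mol
n(NaOH) used in back-titration = 0.03869 × 0.2714 = 0.01050 mol
n(HCl) left over = 0.01050 mol (1:1 ratio)
n(HCl) consumed by analyte = 0.01944 − 0.01050 = 8.944 × 10^-3 mol
From the 1:2 ratio, n(CaCO3) = 1/2 × 8.944 × 10^-3 = 4.472 × 10^-3 mol
mass of CaCO3 = 4.472 × 10^-3 × 100.09 = 0.4476 g
% CaCO3 = 0.4476 / 0.8712 × 100 = 51.38 %

51.38 %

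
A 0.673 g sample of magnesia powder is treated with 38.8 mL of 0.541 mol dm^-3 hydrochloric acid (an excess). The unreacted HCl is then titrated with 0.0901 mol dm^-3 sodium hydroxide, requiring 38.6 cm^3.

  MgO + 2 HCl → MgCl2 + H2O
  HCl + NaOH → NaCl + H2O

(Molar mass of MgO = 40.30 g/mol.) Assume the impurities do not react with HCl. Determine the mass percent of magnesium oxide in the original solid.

n(HCl) added = 0.0388 × 0.541 = 0.0210 mol
n(NaOH) used in back-titration = 0.0386 × 0.0901 = 3.48 × 10^-3 mol
n(HCl) left over = 3.48 × 10^-3 mol (1:1 ratio)
n(HCl) consumed by analyte = 0.0210 − 3.48 × 10^-3 = 0.0175 mol
From the 1:2 ratio, n(MgO) = 1/2 × 0.0175 = 8.76 × 10^-3 mol
mass of MgO = 8.76 × 10^-3 × 40.30 = 0.353 g
% MgO = 0.353 / 0.673 × 100 = 52.4 %

52.4 %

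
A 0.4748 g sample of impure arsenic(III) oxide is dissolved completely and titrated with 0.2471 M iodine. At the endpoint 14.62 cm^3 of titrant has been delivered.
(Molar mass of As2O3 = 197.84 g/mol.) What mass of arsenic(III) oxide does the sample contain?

0.3574 g

As2O3 + 2 I2 + 2 H2O → As2O5 + 4 HI
n(I2) = 0.01462 L × 0.2471 mol/L = 3.613 × 10^-3 mol
From the 1:2 ratio, n(As2O3) = 1/2 × 3.613 × 10^-3 = 1.806 × 10^-3 mol
mass of As2O3 = 1.806 × 10^-3 × 197.84 g/mol = 0.3574 g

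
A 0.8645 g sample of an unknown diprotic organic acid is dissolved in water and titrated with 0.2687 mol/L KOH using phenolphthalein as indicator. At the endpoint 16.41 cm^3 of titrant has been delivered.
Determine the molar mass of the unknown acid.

n(KOH) = 0.01641 L × 0.2687 mol/L = 4.409 × 10^-3 mol
From the 1:2 ratio, n(H2A) = 1/2 × 4.409 × 10^-3 = 2.205 × 10^-3 mol
M = m / n = 0.8645 g / 2.205 × 10^-3 mol = 392.1 g/mol

392.1 g/mol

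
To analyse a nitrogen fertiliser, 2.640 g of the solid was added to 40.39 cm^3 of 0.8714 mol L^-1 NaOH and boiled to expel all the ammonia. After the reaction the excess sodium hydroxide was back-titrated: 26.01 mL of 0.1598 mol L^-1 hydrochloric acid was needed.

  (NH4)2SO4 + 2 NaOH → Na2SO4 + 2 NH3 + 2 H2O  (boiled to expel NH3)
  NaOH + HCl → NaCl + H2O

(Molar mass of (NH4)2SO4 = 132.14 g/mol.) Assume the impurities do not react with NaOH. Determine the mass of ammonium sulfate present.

n(NaOH) added = 0.04039 × 0.8714 = 0.03520 mol
n(HCl) used in back-titration = 0.02601 × 0.1598 = 4.156 × 10^-3 mol
n(NaOH) left over = 4.156 × 10^-3 mol (1:1 ratio)
n(NaOH) consumed by analyte = 0.03520 − 4.156 × 10^-3 = 0.03104 mol
From the 1:2 ratio, n((NH4)2SO4) = 1/2 × 0.03104 = 0.01552 mol
mass of (NH4)2SO4 = 0.01552 × 132.14 = 2.051 g

2.051 g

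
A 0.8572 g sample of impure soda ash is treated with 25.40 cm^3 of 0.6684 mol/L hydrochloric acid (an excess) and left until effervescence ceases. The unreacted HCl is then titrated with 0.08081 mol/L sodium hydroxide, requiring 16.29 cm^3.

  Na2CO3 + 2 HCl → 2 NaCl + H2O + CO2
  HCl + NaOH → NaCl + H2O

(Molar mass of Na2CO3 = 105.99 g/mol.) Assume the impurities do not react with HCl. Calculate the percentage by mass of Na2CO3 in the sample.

96.82 %

n(HCl) added = 0.02540 × 0.6684 = 0.01698 mol
n(NaOH) used in back-titration = 0.01629 × 0.08081 = 1.316 × 10^-3 mol
n(HCl) left over = 1.316 × 10^-3 mol (1:1 ratio)
n(HCl) consumed by analyte = 0.01698 − 1.316 × 10^-3 = 0.01566 mol
From the 1:2 ratio, n(Na2CO3) = 1/2 × 0.01566 = 7.830 × 10^-3 mol
mass of Na2CO3 = 7.830 × 10^-3 × 105.99 = 0.8300 g
% Na2CO3 = 0.8300 / 0.8572 × 100 = 96.82 %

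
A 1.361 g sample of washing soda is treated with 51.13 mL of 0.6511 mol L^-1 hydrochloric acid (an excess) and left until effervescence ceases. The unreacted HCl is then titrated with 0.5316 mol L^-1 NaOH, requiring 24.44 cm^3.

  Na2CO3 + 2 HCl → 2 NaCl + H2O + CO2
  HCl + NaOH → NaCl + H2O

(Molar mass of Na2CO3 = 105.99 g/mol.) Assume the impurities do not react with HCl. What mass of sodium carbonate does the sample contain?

n(HCl) added = 0.05113 × 0.6511 = 0.03329 mol
n(NaOH) used in back-titration = 0.02444 × 0.5316 = 0.01299 mol
n(HCl) left over = 0.01299 mol (1:1 ratio)
n(HCl) consumed by analyte = 0.03329 − 0.01299 = 0.02030 mol
From the 1:2 ratio, n(Na2CO3) = 1/2 × 0.02030 = 0.01015 mol
mass of Na2CO3 = 0.01015 × 105.99 = 1.076 g

1.076 g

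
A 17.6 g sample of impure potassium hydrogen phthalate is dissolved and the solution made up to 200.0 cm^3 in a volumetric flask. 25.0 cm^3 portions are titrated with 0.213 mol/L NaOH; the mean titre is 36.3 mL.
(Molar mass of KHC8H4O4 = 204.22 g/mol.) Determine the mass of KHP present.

KHC8H4O4 + NaOH → KNaC8H4O4 + H2O
n(NaOH) per titration = 0.0363 × 0.213 = 7.73 × 10^-3 mol
n(KHC8H4O4) in each aliquot = 7.73 × 10^-3 mol (1:1 ratio)
n(KHC8H4O4) in the whole flask = 7.73 × 10^-3 × 200.0/25.0 = 0.0619 mol
mass of KHC8H4O4 = 0.0619 × 204.22 = 12.6 g

12.6 g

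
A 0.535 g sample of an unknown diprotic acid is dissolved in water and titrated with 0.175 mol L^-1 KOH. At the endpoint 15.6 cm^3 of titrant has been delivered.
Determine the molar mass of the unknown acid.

392 g/mol

n(KOH) = 0.0156 L × 0.175 mol/L = 2.73 × 10^-3 mol
From the 1:2 ratio, n(H2A) = 1/2 × 2.73 × 10^-3 = 1.36 × 10^-3 mol
M = m / n = 0.535 g / 1.36 × 10^-3 mol = 392 g/mol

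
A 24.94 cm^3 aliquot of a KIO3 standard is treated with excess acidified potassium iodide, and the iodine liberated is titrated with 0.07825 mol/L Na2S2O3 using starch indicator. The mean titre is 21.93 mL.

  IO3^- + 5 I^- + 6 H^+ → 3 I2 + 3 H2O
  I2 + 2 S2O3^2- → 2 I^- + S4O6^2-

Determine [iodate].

n(S2O3^2-) = 0.02193 × 0.07825 = 1.716 × 10^-3 mol
n(I2) = n(S2O3^2-)/2 = 8.580 × 10^-4 mol
From the 1:3 ratio, n(IO3^-) in the aliquot = 1/3 × 8.580 × 10^-4 = 2.860 × 10^-4 mol
[IO3^-] = 2.860 × 10^-4 / 0.02494 = 0.01147 mol/L

0.01147 mol/L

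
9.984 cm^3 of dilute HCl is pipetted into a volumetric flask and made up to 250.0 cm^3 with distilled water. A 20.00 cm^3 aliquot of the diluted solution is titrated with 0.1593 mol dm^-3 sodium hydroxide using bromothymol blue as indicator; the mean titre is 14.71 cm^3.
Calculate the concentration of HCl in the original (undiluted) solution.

2.934 mol/L

HCl + NaOH → NaCl + H2O
n(NaOH) = 0.01471 × 0.1593 = 2.343 × 10^-3 mol
n(HCl) in the aliquot = 2.343 × 10^-3 mol (1:1 ratio)
[HCl]_dilute = 2.343 × 10^-3 / 0.02000 = 0.1172 mol/L
Dilution factor = 250.0 / 9.984 = 25.04
[HCl]_stock = 0.1172 × 25.04 = 2.934 mol/L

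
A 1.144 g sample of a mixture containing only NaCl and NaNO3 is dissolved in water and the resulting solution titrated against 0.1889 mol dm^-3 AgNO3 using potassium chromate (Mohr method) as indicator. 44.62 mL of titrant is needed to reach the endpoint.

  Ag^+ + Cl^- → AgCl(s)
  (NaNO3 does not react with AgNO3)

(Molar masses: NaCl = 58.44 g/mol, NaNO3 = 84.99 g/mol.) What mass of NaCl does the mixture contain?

n(AgNO3) = 0.04462 × 0.1889 = 8.429 × 10^-3 mol
Let x = n(NaCl), y = n(NaNO3).
Titrant: 1x = 8.429 × 10^-3;  mass: 58.44x + 84.99y = 1.144
Solving, x = 8.429 × 10^-3 mol, y = 7.665 × 10^-3 mol
mass of NaCl = 8.429 × 10^-3 × 58.44 = 0.4926 g

0.4926 g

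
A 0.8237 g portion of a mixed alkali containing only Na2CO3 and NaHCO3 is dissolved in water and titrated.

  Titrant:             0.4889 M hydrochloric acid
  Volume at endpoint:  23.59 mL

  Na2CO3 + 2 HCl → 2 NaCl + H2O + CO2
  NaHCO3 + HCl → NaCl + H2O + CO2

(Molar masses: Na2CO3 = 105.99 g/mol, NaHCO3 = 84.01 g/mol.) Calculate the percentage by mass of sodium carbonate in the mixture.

30.12 %

n(HCl) = 0.02359 × 0.4889 = 0.01153 mol
Let x = n(Na2CO3), y = n(NaHCO3).
Titrant: 2x + 1y = 0.01153;  mass: 105.99x + 84.01y = 0.8237
Solving, x = 2.341 × 10^-3 mol, y = 6.852 × 10^-3 mol
mass of Na2CO3 = 2.341 × 10^-3 × 105.99 = 0.2481 g
% Na2CO3 = 0.2481 / 0.8237 × 100 = 30.12 %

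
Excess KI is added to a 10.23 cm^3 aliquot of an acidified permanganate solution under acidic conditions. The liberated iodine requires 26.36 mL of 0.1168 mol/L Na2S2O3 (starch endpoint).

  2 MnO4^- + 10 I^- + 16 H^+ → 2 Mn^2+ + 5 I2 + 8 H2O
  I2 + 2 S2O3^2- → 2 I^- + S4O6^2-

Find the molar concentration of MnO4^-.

0.06019 mol/L

n(S2O3^2-) = 0.02636 × 0.1168 = 3.079 × 10^-3 mol
n(I2) = n(S2O3^2-)/2 = 1.539 × 10^-3 mol
From the 2:5 ratio, n(MnO4^-) in the aliquot = 2/5 × 1.539 × 10^-3 = 6.158 × 10^-4 mol
[MnO4^-] = 6.158 × 10^-4 / 0.01023 = 0.06019 mol/L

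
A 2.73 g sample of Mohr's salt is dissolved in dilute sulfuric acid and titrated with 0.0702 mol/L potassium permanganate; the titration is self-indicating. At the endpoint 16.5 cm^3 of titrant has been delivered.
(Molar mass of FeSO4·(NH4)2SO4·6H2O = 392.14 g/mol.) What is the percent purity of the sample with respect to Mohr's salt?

83.2 %

MnO4^- + 5 Fe^2+ + 8 H^+ → Mn^2+ + 5 Fe^3+ + 4 H2O
n(KMnO4) = 0.0165 L × 0.0702 mol/L = 1.16 × 10^-3 mol
From the 5:1 ratio, n(FeSO4·(NH4)2SO4·6H2O) = 5/1 × 1.16 × 10^-3 = 5.79 × 10^-3 mol
mass of FeSO4·(NH4)2SO4·6H2O = 5.79 × 10^-3 × 392.14 g/mol = 2.27 g
% FeSO4·(NH4)2SO4·6H2O = 2.27 / 2.73 × 100 = 83.2 %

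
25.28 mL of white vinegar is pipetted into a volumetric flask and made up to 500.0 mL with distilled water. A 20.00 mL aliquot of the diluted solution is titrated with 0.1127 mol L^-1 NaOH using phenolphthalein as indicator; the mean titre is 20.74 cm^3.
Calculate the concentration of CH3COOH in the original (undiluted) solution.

CH3COOH + NaOH → CH3COONa + H2O
n(NaOH) = 0.02074 × 0.1127 = 2.337 × 10^-3 mol
n(CH3COOH) in the aliquot = 2.337 × 10^-3 mol (1:1 ratio)
[CH3COOH]_dilute = 2.337 × 10^-3 / 0.02000 = 0.1169 mol/L
Dilution factor = 500.0 / 25.28 = 19.78
[CH3COOH]_stock = 0.1169 × 19.78 = 2.312 mol/L

2.312 mol/L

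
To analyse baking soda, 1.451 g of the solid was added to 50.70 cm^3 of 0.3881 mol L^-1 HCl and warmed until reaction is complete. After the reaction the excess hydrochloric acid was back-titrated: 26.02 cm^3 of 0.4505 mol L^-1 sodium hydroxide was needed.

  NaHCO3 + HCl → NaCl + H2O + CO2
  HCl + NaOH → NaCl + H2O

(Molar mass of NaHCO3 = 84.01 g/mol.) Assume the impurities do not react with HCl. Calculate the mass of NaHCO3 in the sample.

0.6683 g

n(HCl) added = 0.05070 × 0.3881 = 0.01968 mol
n(NaOH) used in back-titration = 0.02602 × 0.4505 = 0.01172 mol
n(HCl) left over = 0.01172 mol (1:1 ratio)
n(HCl) consumed by analyte = 0.01968 − 0.01172 = 7.955 × 10^-3 mol
n(NaHCO3) = 7.955 × 10^-3 mol (1:1 ratio)
mass of NaHCO3 = 7.955 × 10^-3 × 84.01 = 0.6683 g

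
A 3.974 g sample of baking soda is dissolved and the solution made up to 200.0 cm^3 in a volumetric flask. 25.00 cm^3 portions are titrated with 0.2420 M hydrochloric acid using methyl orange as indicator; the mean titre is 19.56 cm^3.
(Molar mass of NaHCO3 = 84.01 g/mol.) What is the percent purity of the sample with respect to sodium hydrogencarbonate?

NaHCO3 + HCl → NaCl + H2O + CO2
n(HCl) per titration = 0.01956 × 0.2420 = 4.734 × 10^-3 mol
n(NaHCO3) in each aliquot = 4.734 × 10^-3 mol (1:1 ratio)
n(NaHCO3) in the whole flask = 4.734 × 10^-3 × 200.0/25.00 = 0.03787 mol
mass of NaHCO3 = 0.03787 × 84.01 = 3.181 g
% NaHCO3 = 3.181 / 3.974 × 100 = 80.05 %

80.05 %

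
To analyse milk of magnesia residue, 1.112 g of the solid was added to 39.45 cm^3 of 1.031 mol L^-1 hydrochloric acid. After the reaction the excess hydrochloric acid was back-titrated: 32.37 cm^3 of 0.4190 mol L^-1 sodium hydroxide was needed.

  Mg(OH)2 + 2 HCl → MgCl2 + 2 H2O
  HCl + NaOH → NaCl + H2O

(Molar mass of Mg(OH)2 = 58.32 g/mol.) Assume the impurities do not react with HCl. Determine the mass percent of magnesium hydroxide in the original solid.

71.09 %

n(HCl) added = 0.03945 × 1.031 = 0.04067 mol
n(NaOH) used in back-titration = 0.03237 × 0.4190 = 0.01356 mol
n(HCl) left over = 0.01356 mol (1:1 ratio)
n(HCl) consumed by analyte = 0.04067 − 0.01356 = 0.02711 mol
From the 1:2 ratio, n(Mg(OH)2) = 1/2 × 0.02711 = 0.01355 mol
mass of Mg(OH)2 = 0.01355 × 58.32 = 0.7905 g
% Mg(OH)2 = 0.7905 / 1.112 × 100 = 71.09 %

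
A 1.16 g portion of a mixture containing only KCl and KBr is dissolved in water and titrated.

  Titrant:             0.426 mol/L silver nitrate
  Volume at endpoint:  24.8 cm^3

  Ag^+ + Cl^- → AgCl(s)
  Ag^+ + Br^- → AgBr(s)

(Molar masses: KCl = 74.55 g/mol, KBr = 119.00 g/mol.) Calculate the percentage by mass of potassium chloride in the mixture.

n(AgNO3) = 0.0248 × 0.426 = 0.0106 mol
Let x = n(KCl), y = n(KBr).
Titrant: 1x + 1y = 0.0106;  mass: 74.55x + 119.00y = 1.16
Solving, x = 2.19 × 10^-3 mol, y = 8.38 × 10^-3 mol
mass of KCl = 2.19 × 10^-3 × 74.55 = 0.163 g
% KCl = 0.163 / 1.16 × 100 = 14.1 %

14.1 %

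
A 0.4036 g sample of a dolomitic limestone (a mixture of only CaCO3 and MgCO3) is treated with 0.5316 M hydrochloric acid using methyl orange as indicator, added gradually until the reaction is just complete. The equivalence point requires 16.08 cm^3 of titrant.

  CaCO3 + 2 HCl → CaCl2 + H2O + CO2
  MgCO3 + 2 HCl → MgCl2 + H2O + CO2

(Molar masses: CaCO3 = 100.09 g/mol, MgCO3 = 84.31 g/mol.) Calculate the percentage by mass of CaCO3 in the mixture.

n(HCl) = 0.01608 × 0.5316 = 8.548 × 10^-3 mol
Let x = n(CaCO3), y = n(MgCO3).
Titrant: 2x + 2y = 8.548 × 10^-3;  mass: 100.09x + 84.31y = 0.4036
Solving, x = 2.741 × 10^-3 mol, y = 1.533 × 10^-3 mol
mass of CaCO3 = 2.741 × 10^-3 × 100.09 = 0.2744 g
% CaCO3 = 0.2744 / 0.4036 × 100 = 67.98 %

67.98 %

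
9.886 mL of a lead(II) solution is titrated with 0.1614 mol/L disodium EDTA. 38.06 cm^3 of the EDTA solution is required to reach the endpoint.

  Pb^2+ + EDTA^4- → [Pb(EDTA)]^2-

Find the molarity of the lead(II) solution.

0.6214 mol/L

n(EDTA) = 0.03806 L × 0.1614 mol/L = 6.143 × 10^-3 mol
n(Pb2+) = 6.143 × 10^-3 mol (1:1 mole ratio)
[Pb2+] = 6.143 × 10^-3 mol / 0.009886 L = 0.6214 mol/L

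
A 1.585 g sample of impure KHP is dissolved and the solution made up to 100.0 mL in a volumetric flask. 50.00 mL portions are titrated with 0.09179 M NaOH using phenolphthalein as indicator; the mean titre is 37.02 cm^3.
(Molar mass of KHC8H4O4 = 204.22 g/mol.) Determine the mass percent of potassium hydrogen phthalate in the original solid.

87.57 %

KHC8H4O4 + NaOH → KNaC8H4O4 + H2O
n(NaOH) per titration = 0.03702 × 0.09179 = 3.398 × 10^-3 mol
n(KHC8H4O4) in each aliquot = 3.398 × 10^-3 mol (1:1 ratio)
n(KHC8H4O4) in the whole flask = 3.398 × 10^-3 × 100.0/50.00 = 6.796 × 10^-3 mol
mass of KHC8H4O4 = 6.796 × 10^-3 × 204.22 = 1.388 g
% KHC8H4O4 = 1.388 / 1.585 × 100 = 87.57 %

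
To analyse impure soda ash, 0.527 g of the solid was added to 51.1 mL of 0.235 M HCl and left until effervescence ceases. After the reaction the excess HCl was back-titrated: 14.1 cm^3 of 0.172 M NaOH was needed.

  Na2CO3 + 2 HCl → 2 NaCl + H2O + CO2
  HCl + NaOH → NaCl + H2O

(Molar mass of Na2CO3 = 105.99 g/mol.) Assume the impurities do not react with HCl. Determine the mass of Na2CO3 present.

n(HCl) added = 0.0511 × 0.235 = 0.0120 mol
n(NaOH) used in back-titration = 0.0141 × 0.172 = 2.43 × 10^-3 mol
n(HCl) left over = 2.43 × 10^-3 mol (1:1 ratio)
n(HCl) consumed by analyte = 0.0120 − 2.43 × 10^-3 = 9.58 × 10^-3 mol
From the 1:2 ratio, n(Na2CO3) = 1/2 × 9.58 × 10^-3 = 4.79 × 10^-3 mol
mass of Na2CO3 = 4.79 × 10^-3 × 105.99 = 0.508 g

0.508 g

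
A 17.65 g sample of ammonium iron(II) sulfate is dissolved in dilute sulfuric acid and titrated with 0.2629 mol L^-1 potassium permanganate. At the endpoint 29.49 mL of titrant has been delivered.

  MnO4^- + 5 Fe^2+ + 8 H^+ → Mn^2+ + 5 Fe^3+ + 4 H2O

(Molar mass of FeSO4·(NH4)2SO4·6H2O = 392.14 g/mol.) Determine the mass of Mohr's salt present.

15.20 g

n(KMnO4) = 0.02949 L × 0.2629 mol/L = 7.753 × 10^-3 mol
From the 5:1 ratio, n(FeSO4·(NH4)2SO4·6H2O) = 5/1 × 7.753 × 10^-3 = 0.03876 mol
mass of FeSO4·(NH4)2SO4·6H2O = 0.03876 × 392.14 g/mol = 15.20 g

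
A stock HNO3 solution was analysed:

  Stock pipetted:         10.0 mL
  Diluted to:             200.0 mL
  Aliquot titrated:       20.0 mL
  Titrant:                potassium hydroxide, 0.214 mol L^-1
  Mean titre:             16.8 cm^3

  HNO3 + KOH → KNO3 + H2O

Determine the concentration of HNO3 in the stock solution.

3.60 mol/L

n(KOH) = 0.0168 × 0.214 = 3.60 × 10^-3 mol
n(HNO3) in the aliquot = 3.60 × 10^-3 mol (1:1 ratio)
[HNO3]_dilute = 3.60 × 10^-3 / 0.0200 = 0.180 mol/L
Dilution factor = 200.0 / 10.0 = 20.00
[HNO3]_stock = 0.180 × 20.00 = 3.60 mol/L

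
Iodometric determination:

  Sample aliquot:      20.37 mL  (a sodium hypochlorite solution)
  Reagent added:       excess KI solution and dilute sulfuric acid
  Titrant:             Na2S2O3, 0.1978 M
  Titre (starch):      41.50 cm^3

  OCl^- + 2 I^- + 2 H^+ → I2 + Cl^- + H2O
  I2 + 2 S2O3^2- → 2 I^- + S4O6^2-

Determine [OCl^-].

n(S2O3^2-) = 0.04150 × 0.1978 = 8.209 × 10^-3 mol
n(I2) = n(S2O3^2-)/2 = 4.104 × 10^-3 mol
n(OCl^-) in the aliquot = 4.104 × 10^-3 mol (1:1 ratio)
[OCl^-] = 4.104 × 10^-3 / 0.02037 = 0.2015 mol/L

0.2015 M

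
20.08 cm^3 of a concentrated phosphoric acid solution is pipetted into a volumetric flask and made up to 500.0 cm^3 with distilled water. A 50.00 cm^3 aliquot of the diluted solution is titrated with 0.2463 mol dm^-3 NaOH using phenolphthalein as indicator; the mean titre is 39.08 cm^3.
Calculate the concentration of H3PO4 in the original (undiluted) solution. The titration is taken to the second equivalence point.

H3PO4 + 2 NaOH → Na2HPO4 + 2 H2O
n(NaOH) = 0.03908 × 0.2463 = 9.625 × 10^-3 mol
From the 1:2 ratio, n(H3PO4) in the aliquot = 1/2 × 9.625 × 10^-3 = 4.813 × 10^-3 mol
[H3PO4]_dilute = 4.813 × 10^-3 / 0.05000 = 0.09625 mol/L
Dilution factor = 500.0 / 20.08 = 24.90
[H3PO4]_stock = 0.09625 × 24.90 = 2.397 mol/L

2.397 mol/L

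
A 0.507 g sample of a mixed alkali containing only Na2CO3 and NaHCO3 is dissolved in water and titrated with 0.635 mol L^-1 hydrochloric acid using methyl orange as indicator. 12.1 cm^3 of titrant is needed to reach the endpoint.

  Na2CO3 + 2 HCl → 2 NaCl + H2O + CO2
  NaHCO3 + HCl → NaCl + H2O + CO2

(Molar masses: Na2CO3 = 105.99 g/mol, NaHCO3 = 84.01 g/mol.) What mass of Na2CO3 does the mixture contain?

0.237 g

n(HCl) = 0.0121 × 0.635 = 7.68 × 10^-3 mol
Let x = n(Na2CO3), y = n(NaHCO3).
Titrant: 2x + 1y = 7.68 × 10^-3;  mass: 105.99x + 84.01y = 0.507
Solving, x = 2.23 × 10^-3 mol, y = 3.22 × 10^-3 mol
mass of Na2CO3 = 2.23 × 10^-3 × 105.99 = 0.237 g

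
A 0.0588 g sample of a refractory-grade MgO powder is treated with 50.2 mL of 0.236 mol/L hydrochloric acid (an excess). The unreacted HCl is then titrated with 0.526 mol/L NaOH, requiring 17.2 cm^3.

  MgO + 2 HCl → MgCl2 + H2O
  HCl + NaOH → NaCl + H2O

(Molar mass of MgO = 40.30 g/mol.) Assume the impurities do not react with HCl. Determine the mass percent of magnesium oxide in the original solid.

n(HCl) added = 0.0502 × 0.236 = 0.0118 mol
n(NaOH) used in back-titration = 0.0172 × 0.526 = 9.05 × 10^-3 mol
n(HCl) left over = 9.05 × 10^-3 mol (1:1 ratio)
n(HCl) consumed by analyte = 0.0118 − 9.05 × 10^-3 = 2.80 × 10^-3 mol
From the 1:2 ratio, n(MgO) = 1/2 × 2.80 × 10^-3 = 1.40 × 10^-3 mol
mass of MgO = 1.40 × 10^-3 × 40.30 = 0.0564 g
% MgO = 0.0564 / 0.0588 × 100 = 96.0 %

96.0 %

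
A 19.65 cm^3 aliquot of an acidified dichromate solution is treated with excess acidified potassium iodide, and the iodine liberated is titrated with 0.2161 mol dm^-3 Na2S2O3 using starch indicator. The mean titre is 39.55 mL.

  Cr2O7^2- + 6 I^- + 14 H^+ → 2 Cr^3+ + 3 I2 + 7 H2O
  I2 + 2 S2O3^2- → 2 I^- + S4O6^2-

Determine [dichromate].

0.07249 mol/L

n(S2O3^2-) = 0.03955 × 0.2161 = 8.547 × 10^-3 mol
n(I2) = n(S2O3^2-)/2 = 4.273 × 10^-3 mol
From the 1:3 ratio, n(Cr2O7^2-) in the aliquot = 1/3 × 4.273 × 10^-3 = 1.424 × 10^-3 mol
[Cr2O7^2-] = 1.424 × 10^-3 / 0.01965 = 0.07249 mol/L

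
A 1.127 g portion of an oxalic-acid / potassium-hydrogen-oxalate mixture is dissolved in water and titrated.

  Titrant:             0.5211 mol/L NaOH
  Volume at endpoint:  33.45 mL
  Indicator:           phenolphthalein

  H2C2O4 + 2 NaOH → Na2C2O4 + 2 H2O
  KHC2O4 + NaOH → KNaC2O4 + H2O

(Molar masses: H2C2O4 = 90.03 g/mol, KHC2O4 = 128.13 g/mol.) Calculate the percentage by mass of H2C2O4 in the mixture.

53.17 %

n(NaOH) = 0.03345 × 0.5211 = 0.01743 mol
Let x = n(H2C2O4), y = n(KHC2O4).
Titrant: 2x + 1y = 0.01743;  mass: 90.03x + 128.13y = 1.127
Solving, x = 6.656 × 10^-3 mol, y = 4.119 × 10^-3 mol
mass of H2C2O4 = 6.656 × 10^-3 × 90.03 = 0.5992 g
% H2C2O4 = 0.5992 / 1.127 × 100 = 53.17 %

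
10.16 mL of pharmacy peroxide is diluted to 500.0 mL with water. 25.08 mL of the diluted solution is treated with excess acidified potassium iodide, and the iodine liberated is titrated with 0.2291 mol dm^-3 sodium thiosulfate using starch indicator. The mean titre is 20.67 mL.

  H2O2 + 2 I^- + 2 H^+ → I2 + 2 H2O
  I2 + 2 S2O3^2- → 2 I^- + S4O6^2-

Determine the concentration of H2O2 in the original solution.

4.646 mol/L

n(S2O3^2-) = 0.02067 × 0.2291 = 4.735 × 10^-3 mol
n(I2) = n(S2O3^2-)/2 = 2.368 × 10^-3 mol
n(H2O2) in the aliquot = 2.368 × 10^-3 mol (1:1 ratio)
[H2O2]_dilute = 2.368 × 10^-3 / 0.02508 = 0.09441 mol/L
[H2O2]_original = 0.09441 × 500.0/10.16 = 4.646 mol/L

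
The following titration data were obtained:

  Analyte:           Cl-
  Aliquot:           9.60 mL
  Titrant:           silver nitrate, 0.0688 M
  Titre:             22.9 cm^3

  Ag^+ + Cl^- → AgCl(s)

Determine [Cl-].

0.164 M

n(AgNO3) = 0.0229 L × 0.0688 mol/L = 1.58 × 10^-3 mol
n(Cl-) = 1.58 × 10^-3 mol (1:1 mole ratio)
[Cl-] = 1.58 × 10^-3 mol / 0.00960 L = 0.164 mol/L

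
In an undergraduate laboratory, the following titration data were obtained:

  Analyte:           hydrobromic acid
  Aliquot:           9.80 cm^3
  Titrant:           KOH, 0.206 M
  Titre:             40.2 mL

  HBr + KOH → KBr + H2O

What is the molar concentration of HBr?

n(KOH) = 0.0402 L × 0.206 mol/L = 8.28 × 10^-3 mol
n(HBr) = 8.28 × 10^-3 mol (1:1 mole ratio)
[HBr] = 8.28 × 10^-3 mol / 0.00980 L = 0.845 mol/L

0.845 M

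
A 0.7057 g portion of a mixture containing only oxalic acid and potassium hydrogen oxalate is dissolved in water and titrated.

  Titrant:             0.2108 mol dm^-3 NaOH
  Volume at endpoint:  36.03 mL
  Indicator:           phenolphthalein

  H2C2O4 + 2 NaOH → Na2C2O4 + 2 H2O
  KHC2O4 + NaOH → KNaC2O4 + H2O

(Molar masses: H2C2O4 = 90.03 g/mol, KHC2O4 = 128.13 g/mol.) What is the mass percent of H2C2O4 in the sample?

n(NaOH) = 0.03603 × 0.2108 = 7.595 × 10^-3 mol
Let x = n(H2C2O4), y = n(KHC2O4).
Titrant: 2x + 1y = 7.595 × 10^-3;  mass: 90.03x + 128.13y = 0.7057
Solving, x = 1.609 × 10^-3 mol, y = 4.377 × 10^-3 mol
mass of H2C2O4 = 1.609 × 10^-3 × 90.03 = 0.1449 g
% H2C2O4 = 0.1449 / 0.7057 × 100 = 20.53 %

20.53 %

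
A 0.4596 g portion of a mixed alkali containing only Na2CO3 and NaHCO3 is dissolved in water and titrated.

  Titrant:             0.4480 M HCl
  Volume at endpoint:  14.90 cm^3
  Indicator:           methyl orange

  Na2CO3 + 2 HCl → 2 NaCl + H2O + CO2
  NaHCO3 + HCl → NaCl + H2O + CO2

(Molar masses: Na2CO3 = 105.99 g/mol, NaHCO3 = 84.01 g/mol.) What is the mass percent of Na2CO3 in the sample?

37.62 %

n(HCl) = 0.01490 × 0.4480 = 6.675 × 10^-3 mol
Let x = n(Na2CO3), y = n(NaHCO3).
Titrant: 2x + 1y = 6.675 × 10^-3;  mass: 105.99x + 84.01y = 0.4596
Solving, x = 1.631 × 10^-3 mol, y = 3.413 × 10^-3 mol
mass of Na2CO3 = 1.631 × 10^-3 × 105.99 = 0.1729 g
% Na2CO3 = 0.1729 / 0.4596 × 100 = 37.62 %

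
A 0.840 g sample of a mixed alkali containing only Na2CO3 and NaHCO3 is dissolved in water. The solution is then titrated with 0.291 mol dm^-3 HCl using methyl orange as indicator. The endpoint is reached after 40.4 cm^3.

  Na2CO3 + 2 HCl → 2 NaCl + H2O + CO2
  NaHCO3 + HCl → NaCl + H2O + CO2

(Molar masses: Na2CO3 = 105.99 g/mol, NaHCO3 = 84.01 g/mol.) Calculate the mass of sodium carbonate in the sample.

0.252 g

n(HCl) = 0.0404 × 0.291 = 0.0118 mol
Let x = n(Na2CO3), y = n(NaHCO3).
Titrant: 2x + 1y = 0.0118;  mass: 105.99x + 84.01y = 0.840
Solving, x = 2.38 × 10^-3 mol, y = 7.00 × 10^-3 mol
mass of Na2CO3 = 2.38 × 10^-3 × 105.99 = 0.252 g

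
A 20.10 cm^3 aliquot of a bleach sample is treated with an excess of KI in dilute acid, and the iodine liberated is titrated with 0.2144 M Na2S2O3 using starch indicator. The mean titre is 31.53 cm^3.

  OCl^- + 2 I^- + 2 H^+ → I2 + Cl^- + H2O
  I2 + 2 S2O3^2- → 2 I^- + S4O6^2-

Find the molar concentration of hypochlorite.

n(S2O3^2-) = 0.03153 × 0.2144 = 6.760 × 10^-3 mol
n(I2) = n(S2O3^2-)/2 = 3.380 × 10^-3 mol
n(OCl^-) in the aliquot = 3.380 × 10^-3 mol (1:1 ratio)
[OCl^-] = 3.380 × 10^-3 / 0.02010 = 0.1682 mol/L

0.1682 M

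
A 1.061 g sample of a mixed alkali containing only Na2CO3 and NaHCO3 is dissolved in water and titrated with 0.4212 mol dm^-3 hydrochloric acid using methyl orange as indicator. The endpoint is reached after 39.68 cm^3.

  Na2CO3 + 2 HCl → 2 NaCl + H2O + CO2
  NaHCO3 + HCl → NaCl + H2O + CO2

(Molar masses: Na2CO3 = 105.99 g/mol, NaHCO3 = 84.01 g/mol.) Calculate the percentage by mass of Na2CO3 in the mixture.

55.25 %

n(HCl) = 0.03968 × 0.4212 = 0.01671 mol
Let x = n(Na2CO3), y = n(NaHCO3).
Titrant: 2x + 1y = 0.01671;  mass: 105.99x + 84.01y = 1.061
Solving, x = 5.531 × 10^-3 mol, y = 5.652 × 10^-3 mol
mass of Na2CO3 = 5.531 × 10^-3 × 105.99 = 0.5862 g
% Na2CO3 = 0.5862 / 1.061 × 100 = 55.25 %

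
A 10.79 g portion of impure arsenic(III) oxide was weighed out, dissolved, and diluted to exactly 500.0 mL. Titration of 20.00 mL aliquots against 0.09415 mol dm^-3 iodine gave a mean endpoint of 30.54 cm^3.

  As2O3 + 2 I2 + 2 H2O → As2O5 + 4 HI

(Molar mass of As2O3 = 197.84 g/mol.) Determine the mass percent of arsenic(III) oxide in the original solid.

65.90 %

n(I2) per titration = 0.03054 × 0.09415 = 2.875 × 10^-3 mol
From the 1:2 ratio, n(As2O3) in each aliquot = 1/2 × 2.875 × 10^-3 = 1.438 × 10^-3 mol
n(As2O3) in the whole flask = 1.438 × 10^-3 × 500.0/20.00 = 0.03594 mol
mass of As2O3 = 0.03594 × 197.84 = 7.111 g
% As2O3 = 7.111 / 10.79 × 100 = 65.90 %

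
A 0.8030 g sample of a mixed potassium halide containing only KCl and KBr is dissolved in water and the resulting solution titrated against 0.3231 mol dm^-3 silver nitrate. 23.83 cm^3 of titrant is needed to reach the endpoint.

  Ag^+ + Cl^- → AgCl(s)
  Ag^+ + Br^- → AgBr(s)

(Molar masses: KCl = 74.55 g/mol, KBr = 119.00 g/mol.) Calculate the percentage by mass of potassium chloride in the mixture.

n(AgNO3) = 0.02383 × 0.3231 = 7.699 × 10^-3 mol
Let x = n(KCl), y = n(KBr).
Titrant: 1x + 1y = 7.699 × 10^-3;  mass: 74.55x + 119.00y = 0.8030
Solving, x = 2.548 × 10^-3 mol, y = 5.152 × 10^-3 mol
mass of KCl = 2.548 × 10^-3 × 74.55 = 0.1899 g
% KCl = 0.1899 / 0.8030 × 100 = 23.65 %

23.65 %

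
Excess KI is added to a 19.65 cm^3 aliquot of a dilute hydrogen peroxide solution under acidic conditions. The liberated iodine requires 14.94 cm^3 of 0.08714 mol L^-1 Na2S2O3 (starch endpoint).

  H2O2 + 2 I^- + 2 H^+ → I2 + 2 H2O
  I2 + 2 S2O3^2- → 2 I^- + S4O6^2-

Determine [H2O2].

0.03313 mol/L

n(S2O3^2-) = 0.01494 × 0.08714 = 1.302 × 10^-3 mol
n(I2) = n(S2O3^2-)/2 = 6.509 × 10^-4 mol
n(H2O2) in the aliquot = 6.509 × 10^-4 mol (1:1 ratio)
[H2O2] = 6.509 × 10^-4 / 0.01965 = 0.03313 mol/L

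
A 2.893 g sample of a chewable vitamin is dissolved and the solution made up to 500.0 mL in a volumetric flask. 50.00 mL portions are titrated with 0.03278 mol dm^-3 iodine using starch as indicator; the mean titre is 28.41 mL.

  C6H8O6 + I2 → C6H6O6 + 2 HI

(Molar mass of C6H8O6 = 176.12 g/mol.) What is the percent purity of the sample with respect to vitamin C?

56.69 %

n(I2) per titration = 0.02841 × 0.03278 = 9.313 × 10^-4 mol
n(C6H8O6) in each aliquot = 9.313 × 10^-4 mol (1:1 ratio)
n(C6H8O6) in the whole flask = 9.313 × 10^-4 × 500.0/50.00 = 9.313 × 10^-3 mol
mass of C6H8O6 = 9.313 × 10^-3 × 176.12 = 1.640 g
% C6H8O6 = 1.640 / 2.893 × 100 = 56.69 %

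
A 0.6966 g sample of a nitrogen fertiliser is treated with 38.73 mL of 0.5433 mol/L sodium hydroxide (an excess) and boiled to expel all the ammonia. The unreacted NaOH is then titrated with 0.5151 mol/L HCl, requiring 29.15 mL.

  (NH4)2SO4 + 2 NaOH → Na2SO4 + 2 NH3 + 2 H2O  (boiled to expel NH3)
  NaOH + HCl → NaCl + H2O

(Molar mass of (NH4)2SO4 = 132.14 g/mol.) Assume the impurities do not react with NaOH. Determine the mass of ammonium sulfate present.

n(NaOH) added = 0.03873 × 0.5433 = 0.02104 mol
n(HCl) used in back-titration = 0.02915 × 0.5151 = 0.01502 mol
n(NaOH) left over = 0.01502 mol (1:1 ratio)
n(NaOH) consumed by analyte = 0.02104 − 0.01502 = 6.027 × 10^-3 mol
From the 1:2 ratio, n((NH4)2SO4) = 1/2 × 6.027 × 10^-3 = 3.013 × 10^-3 mol
mass of (NH4)2SO4 = 3.013 × 10^-3 × 132.14 = 0.3982 g

0.3982 g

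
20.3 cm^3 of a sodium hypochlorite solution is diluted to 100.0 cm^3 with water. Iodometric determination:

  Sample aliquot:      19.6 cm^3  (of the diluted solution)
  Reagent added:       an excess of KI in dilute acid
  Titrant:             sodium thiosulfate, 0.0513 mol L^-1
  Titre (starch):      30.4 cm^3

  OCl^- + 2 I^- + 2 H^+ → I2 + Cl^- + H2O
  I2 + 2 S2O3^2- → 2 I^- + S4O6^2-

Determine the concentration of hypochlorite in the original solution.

n(S2O3^2-) = 0.0304 × 0.0513 = 1.56 × 10^-3 mol
n(I2) = n(S2O3^2-)/2 = 7.80 × 10^-4 mol
n(OCl^-) in the aliquot = 7.80 × 10^-4 mol (1:1 ratio)
[OCl^-]_dilute = 7.80 × 10^-4 / 0.0196 = 0.0398 mol/L
[OCl^-]_original = 0.0398 × 100.0/20.3 = 0.196 mol/L

0.196 mol/L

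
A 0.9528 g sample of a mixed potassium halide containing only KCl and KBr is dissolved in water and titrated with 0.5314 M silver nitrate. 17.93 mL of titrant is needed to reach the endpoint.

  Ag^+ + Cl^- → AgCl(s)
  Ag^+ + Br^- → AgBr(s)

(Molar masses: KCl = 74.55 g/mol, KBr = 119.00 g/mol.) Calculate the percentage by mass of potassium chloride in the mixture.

31.87 %

n(AgNO3) = 0.01793 × 0.5314 = 9.528 × 10^-3 mol
Let x = n(KCl), y = n(KBr).
Titrant: 1x + 1y = 9.528 × 10^-3;  mass: 74.55x + 119.00y = 0.9528
Solving, x = 4.073 × 10^-3 mol, y = 5.455 × 10^-3 mol
mass of KCl = 4.073 × 10^-3 × 74.55 = 0.3036 g
% KCl = 0.3036 / 0.9528 × 100 = 31.87 %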